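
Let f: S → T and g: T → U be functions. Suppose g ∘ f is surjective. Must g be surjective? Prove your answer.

Let c ∈ U. Since g ∘ f is surjective, some a ∈ S has g(f(a)) = c. Then b = f(a) ∈ T satisfies g(b) = c. So g is surjective.

surjective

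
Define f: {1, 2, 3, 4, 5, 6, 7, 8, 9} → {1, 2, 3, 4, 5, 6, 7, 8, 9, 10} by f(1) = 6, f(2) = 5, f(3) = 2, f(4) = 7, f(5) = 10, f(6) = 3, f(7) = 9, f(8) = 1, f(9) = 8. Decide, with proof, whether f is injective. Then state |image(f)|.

9

The values f(1), …, f(9) are 6, 5, 2, 7, 10, 3, 9, 1, 8 — all distinct.
So f(u) = f(v) only when u = v, and f is injective.
The image of f is {1, 2, 3, 5, 6, 7, 8, 9, 10}, which has 9 elements.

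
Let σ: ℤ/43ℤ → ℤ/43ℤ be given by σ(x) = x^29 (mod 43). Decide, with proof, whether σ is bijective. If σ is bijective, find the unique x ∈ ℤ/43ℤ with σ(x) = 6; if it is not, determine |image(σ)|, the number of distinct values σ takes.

36

Since 43 is prime, the nonzero elements of ℤ/43ℤ form a cyclic group of order 42.
As gcd(29, 42) = 1, raising to the 29th power is a bijection on this group: if u^29 ≡ v^29 then (uv^{−1})^29 = 1, and the only element of order dividing gcd(29, 42) = 1 is 1, so u = v.
With σ(0) = 0 this makes σ injective on all of ℤ/43ℤ, hence bijective (finite equal-size domain and codomain). In particular σ is bijective.
Since σ is bijective, we find the preimage of 6. The inverse of x ↦ x^29 on (ℤ/43ℤ)^× is x ↦ x^29, because 29·29 = 841 = 20·42 + 1 ≡ 1 (mod 42) and x^{42} = 1 for x ≠ 0 (Fermat). So σ⁻¹(6) = 6^29 mod 43.
Repeated squaring mod 43: 6^1 ≡ 6, 6^2 ≡ 6² = 36, 6^4 ≡ 36² = 1296 ≡ 6, 6^8 ≡ 6² = 36, 6^16 ≡ 36² = 1296 ≡ 6. Since 29 = 16 + 8 + 4 + 1, 6^29 ≡ 6·36·6·6: 6·36 = 216 ≡ 1, then 1·6 = 6, then 6·6 = 36. So 6^29 ≡ 36 (mod 43).
Hence σ⁻¹(6) = 36.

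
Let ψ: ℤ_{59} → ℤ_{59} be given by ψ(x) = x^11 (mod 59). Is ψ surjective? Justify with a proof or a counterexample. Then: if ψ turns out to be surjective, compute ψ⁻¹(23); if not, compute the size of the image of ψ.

Since 59 is prime, the nonzero elements of ℤ_{59} form a cyclic group of order 58.
As gcd(11, 58) = 1, raising to the 11th power is a bijection on this group: if a^11 ≡ b^11 then (ab^{−1})^11 = 1, and the only element of order dividing gcd(11, 58) = 1 is 1, so a = b.
With ψ(0) = 0 this makes ψ injective on all of ℤ_{59}, hence bijective (finite equal-size domain and codomain). In particular ψ is surjective.
Since ψ is surjective, we find the preimage of 23. The inverse of x ↦ x^11 on (ℤ_{59})^× is x ↦ x^37, because 11·37 = 407 = 7·58 + 1 ≡ 1 (mod 58) and x^{58} = 1 for x ≠ 0 (Fermat). So ψ⁻¹(23) = 23^37 mod 59.
Repeated squaring mod 59: 23^1 ≡ 23, 23^2 ≡ 23² = 529 ≡ 57, 23^4 ≡ 57² = 3249 ≡ 4, 23^8 ≡ 4² = 16, 23^16 ≡ 16² = 256 ≡ 20, 23^32 ≡ 20² = 400 ≡ 46. Since 37 = 32 + 4 + 1, 23^37 ≡ 46·4·23: 46·4 = 184 ≡ 7, then 7·23 = 161 ≡ 43. So 23^37 ≡ 43 (mod 59).
Hence ψ⁻¹(23) = 43.

43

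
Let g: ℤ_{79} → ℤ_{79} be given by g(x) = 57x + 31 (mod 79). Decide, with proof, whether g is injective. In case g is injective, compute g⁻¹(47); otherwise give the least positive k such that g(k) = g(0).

28

Suppose g(s) = g(t) in ℤ_{79}. Then 57s + 31 ≡ 57t + 31 (mod 79), so 57(s − t) ≡ 0 (mod 79).
Since gcd(57, 79) = 1, 57 is invertible modulo 79, so s − t ≡ 0 (mod 79), i.e. s = t.
Thus g is injective.
We now compute 57⁻¹ mod 79 explicitly. Euclid's algorithm: 79 = 1·57 + 22, 57 = 2·22 + 13, 22 = 1·13 + 9, 13 = 1·9 + 4, 9 = 2·4 + 1; back-substituting gives 1 = 61·57 − 44·79, so 57⁻¹ ≡ 61 (mod 79).
Since g is injective, we compute g⁻¹(47): solve 57x + 31 ≡ 47 (mod 79), i.e. 57x ≡ 16 (mod 79).
Multiplying by 57⁻¹ = 61 gives x ≡ 61·16 = 976 = 12·79 + 28 ≡ 28 (mod 79).
Check: g(28) = 57·28 + 31 = 1627 = 20·79 + 47 ≡ 47 (mod 79).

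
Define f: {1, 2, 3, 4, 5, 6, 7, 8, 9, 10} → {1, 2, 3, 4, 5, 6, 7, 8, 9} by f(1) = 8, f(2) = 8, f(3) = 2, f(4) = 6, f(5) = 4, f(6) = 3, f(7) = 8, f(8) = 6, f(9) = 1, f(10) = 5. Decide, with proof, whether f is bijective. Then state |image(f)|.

7

f(1) = 8 = f(2) with 1 ≠ 2, so f is not injective, hence not bijective.
The image of f is {1, 2, 3, 4, 5, 6, 8}, which has 7 elements.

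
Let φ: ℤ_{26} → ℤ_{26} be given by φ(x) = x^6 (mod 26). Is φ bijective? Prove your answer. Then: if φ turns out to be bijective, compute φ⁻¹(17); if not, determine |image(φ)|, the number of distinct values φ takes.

6

φ(1) = 1^6 = 1.
φ(3): Repeated squaring mod 26: 3^1 ≡ 3, 3^2 ≡ 3² = 9, 3^4 ≡ 9² = 81 ≡ 3. Since 6 = 4 + 2, 3^6 ≡ 3·9: 3·9 = 27 ≡ 1. So 3^6 ≡ 1 (mod 26).
So φ(1) = φ(3) = 1 while 1 ≠ 3, hence φ is not injective, hence not bijective.
Since φ is not bijective, we determine |image(φ)|. Computing x^6 mod 26 for each x (by repeated squaring, reducing mod 26 at every step), the values φ(0), φ(1), …, φ(25) are: 0, 1, 12, 1, 14, 25, 12, 25, 12, 1, 14, 25, 14, 13, 14, 25, 14, 1, 12, 25, 12, 25, 14, 1, 12, 1.
The distinct values are {0, 1, 12, 13, 14, 25}; there are 6 of them.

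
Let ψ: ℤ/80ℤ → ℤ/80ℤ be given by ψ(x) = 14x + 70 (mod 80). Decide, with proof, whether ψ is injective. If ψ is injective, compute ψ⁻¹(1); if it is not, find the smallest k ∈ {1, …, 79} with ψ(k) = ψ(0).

40

We have gcd(14, 80) = 2 > 1. Taking x_1 = 0 and x_2 = 40: ψ(0) = 70 and ψ(40) = 14·40 + 70 = 630 ≡ 70 (mod 80).
So ψ(0) = ψ(40) while 0 ≠ 40, hence ψ is not injective.
Since ψ is not injective, we find the least positive k with ψ(k) = ψ(0): this means 14k ≡ 0 (mod 80), i.e. 80 ∣ 14k. Since gcd(14, 80) = 2, dividing through by 2 this holds exactly when 40 ∣ 7k, and as gcd(7, 40) = 1, exactly when 40 ∣ k.
The smallest positive such k is 40.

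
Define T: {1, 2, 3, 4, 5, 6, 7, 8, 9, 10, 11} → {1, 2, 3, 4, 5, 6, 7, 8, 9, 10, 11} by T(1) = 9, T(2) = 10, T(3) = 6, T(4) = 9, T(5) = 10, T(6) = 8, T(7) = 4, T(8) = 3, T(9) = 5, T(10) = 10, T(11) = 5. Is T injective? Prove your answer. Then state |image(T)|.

7

T(1) = 9 = T(4) with 1 ≠ 4, so T is not injective.
The image of T is {3, 4, 5, 6, 8, 9, 10}, which has 7 elements.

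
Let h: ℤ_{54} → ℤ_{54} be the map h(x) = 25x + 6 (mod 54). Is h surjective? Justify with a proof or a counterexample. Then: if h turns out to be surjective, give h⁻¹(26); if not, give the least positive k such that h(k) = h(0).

Since gcd(25, 54) = 1, 25 is invertible modulo 54. Euclid's algorithm: 54 = 2·25 + 4, 25 = 6·4 + 1; back-substituting gives 1 = 13·25 − 6·54, so 25⁻¹ ≡ 13 (mod 54).
Then y ↦ 13(y − 6) is a two-sided inverse to h, so every y ∈ ℤ_{54} has a preimage.
Thus h is surjective.
Since h is surjective, we find h⁻¹(26): we need 25x ≡ 26 − 6 ≡ 20 (mod 54). Using 25⁻¹ = 13: x ≡ 13·20 = 260 = 4·54 + 44, so x = 44.
Check: h(44) = 25·44 + 6 = 1106 = 20·54 + 26 ≡ 26 (mod 54).

44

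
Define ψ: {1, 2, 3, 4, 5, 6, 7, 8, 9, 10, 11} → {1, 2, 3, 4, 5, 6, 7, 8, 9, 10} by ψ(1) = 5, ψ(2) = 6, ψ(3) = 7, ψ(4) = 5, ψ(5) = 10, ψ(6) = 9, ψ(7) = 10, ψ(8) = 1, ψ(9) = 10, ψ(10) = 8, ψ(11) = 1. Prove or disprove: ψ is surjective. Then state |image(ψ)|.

7

No element maps to 2, so ψ is not surjective.
The image of ψ is {1, 5, 6, 7, 8, 9, 10}, which has 7 elements.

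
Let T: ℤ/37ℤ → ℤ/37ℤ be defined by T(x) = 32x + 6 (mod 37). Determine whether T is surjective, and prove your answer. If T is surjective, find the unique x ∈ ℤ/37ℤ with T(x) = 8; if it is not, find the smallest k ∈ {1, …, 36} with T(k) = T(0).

Since gcd(32, 37) = 1, 32 is invertible modulo 37. Euclid's algorithm: 37 = 1·32 + 5, 32 = 6·5 + 2, 5 = 2·2 + 1; back-substituting gives 1 = 22·32 − 19·37, so 32⁻¹ ≡ 22 (mod 37).
Then y ↦ 22(y − 6) is a two-sided inverse to T, so every y ∈ ℤ/37ℤ has a preimage.
Thus T is surjective.
Since T is surjective, we find T⁻¹(8): we need 32x ≡ 8 − 6 ≡ 2 (mod 37). Using 32⁻¹ = 22: x ≡ 22·2 = 44 = 1·37 + 7, so x = 7.
Check: T(7) = 32·7 + 6 = 230 = 6·37 + 8 ≡ 8 (mod 37).

7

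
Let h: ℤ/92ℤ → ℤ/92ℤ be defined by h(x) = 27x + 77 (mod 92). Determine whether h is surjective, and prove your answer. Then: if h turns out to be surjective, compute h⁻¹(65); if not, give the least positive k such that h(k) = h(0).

20

Since gcd(27, 92) = 1, 27 is invertible modulo 92. Euclid's algorithm: 92 = 3·27 + 11, 27 = 2·11 + 5, 11 = 2·5 + 1; back-substituting gives 1 = 75·27 − 22·92, so 27⁻¹ ≡ 75 (mod 92).
For any y ∈ ℤ/92ℤ, x = 75(y − 77) mod 92 satisfies h(x) = 27·75(y − 77) + 77 ≡ y (since 27·75 ≡ 1 mod 92). So every y has a preimage.
Thus h is surjective.
Since h is surjective, we compute h⁻¹(65): solve 27x + 77 ≡ 65 (mod 92), i.e. 27x ≡ 80 (mod 92).
Multiplying by 27⁻¹ = 75 gives x ≡ 75·80 = 6000 = 65·92 + 20 ≡ 20 (mod 92).
Check: h(20) = 27·20 + 77 = 617 = 6·92 + 65 ≡ 65 (mod 92).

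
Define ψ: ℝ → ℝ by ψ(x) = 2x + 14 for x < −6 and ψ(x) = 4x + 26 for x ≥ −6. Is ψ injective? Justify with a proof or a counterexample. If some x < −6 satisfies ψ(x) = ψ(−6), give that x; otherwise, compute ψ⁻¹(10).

-4

Both pieces are strictly increasing (slopes 2 and 4), so each is injective on its own interval.
The left piece maps (−∞, −6) onto (−∞, 2); the right piece maps [−6, ∞) onto [2, ∞).
These images are disjoint, so no value is attained by both pieces. Therefore ψ is injective.
Because the two images are disjoint, no x < −6 has ψ(x) = ψ(−6), so we compute ψ⁻¹(10): 10 lies in [2, ∞), so solve 4x + 26 = 10: x = (10 − 26)/4 = −4.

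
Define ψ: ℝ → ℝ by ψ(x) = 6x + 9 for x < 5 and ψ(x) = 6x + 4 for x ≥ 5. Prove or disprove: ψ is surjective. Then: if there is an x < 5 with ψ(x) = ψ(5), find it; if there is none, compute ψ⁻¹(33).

Both pieces are strictly increasing (slopes 6 and 6), so each is injective on its own interval.
The left piece maps (−∞, 5) onto (−∞, 39); the right piece maps [5, ∞) onto [34, ∞).
The union (−∞, 39) ∪ [34, ∞) covers ℝ, so ψ is surjective.
For the follow-up: the images overlap, so an x < 5 with ψ(x) = ψ(5) exists. ψ(5) = 34; solving 6x + 9 = 34 for x < 5 gives x = (34 − 9)/6 = 25/6.

25/6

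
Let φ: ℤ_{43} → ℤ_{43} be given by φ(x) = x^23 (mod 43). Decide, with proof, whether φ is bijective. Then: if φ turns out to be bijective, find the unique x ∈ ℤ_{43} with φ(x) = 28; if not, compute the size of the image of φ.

Since 43 is prime, the nonzero elements of ℤ_{43} form a cyclic group of order 42.
As gcd(23, 42) = 1, raising to the 23rd power is a bijection on this group: if x_1^23 ≡ x_2^23 then (x_1x_2^{−1})^23 = 1, and the only element of order dividing gcd(23, 42) = 1 is 1, so x_1 = x_2.
With φ(0) = 0 this makes φ injective on all of ℤ_{43}, hence bijective (finite equal-size domain and codomain). In particular φ is bijective.
Since φ is bijective, we find the preimage of 28. The inverse of x ↦ x^23 on (ℤ_{43})^× is x ↦ x^11, because 23·11 = 253 = 6·42 + 1 ≡ 1 (mod 42) and x^{42} = 1 for x ≠ 0 (Fermat). So φ⁻¹(28) = 28^11 mod 43.
Repeated squaring mod 43: 28^1 ≡ 28, 28^2 ≡ 28² = 784 ≡ 10, 28^4 ≡ 10² = 100 ≡ 14, 28^8 ≡ 14² = 196 ≡ 24. Since 11 = 8 + 2 + 1, 28^11 ≡ 24·10·28: 24·10 = 240 ≡ 25, then 25·28 = 700 ≡ 12. So 28^11 ≡ 12 (mod 43).
Hence φ⁻¹(28) = 12.

12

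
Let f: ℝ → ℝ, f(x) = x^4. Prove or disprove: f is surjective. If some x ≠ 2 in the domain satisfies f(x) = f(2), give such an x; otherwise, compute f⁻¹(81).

Since 4 is even, x^4 ≥ 0 for all x ∈ ℝ, so −1 ∈ ℝ has no preimage. Therefore f is not surjective.
For the follow-up, such an x exists: taking x = −2 ∈ ℝ gives f(−2) = 16 = f(2) with −2 ≠ 2.

-2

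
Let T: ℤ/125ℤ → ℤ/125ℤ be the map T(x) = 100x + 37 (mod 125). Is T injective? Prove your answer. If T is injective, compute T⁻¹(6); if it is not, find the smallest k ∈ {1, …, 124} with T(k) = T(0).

We have gcd(100, 125) = 25 > 1. Taking u = 0 and v = 5: T(0) = 37 and T(5) = 100·5 + 37 = 537 ≡ 37 (mod 125).
So T(0) = T(5) while 0 ≠ 5, so T is not injective.
Since T is not injective, we find the least positive k with T(k) = T(0): this means 100k ≡ 0 (mod 125), i.e. 125 ∣ 100k. Since gcd(100, 125) = 25, dividing through by 25 this holds exactly when 5 ∣ 4k, and as gcd(4, 5) = 1, exactly when 5 ∣ k.
The smallest positive such k is 5.

5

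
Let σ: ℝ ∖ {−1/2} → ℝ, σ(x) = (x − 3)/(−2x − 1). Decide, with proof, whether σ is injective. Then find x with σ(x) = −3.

-6/5

Suppose σ(u) = σ(v). Cross-multiplying: (u − 3)(−2v − 1) = (v − 3)(−2u − 1).
Expanding both sides and cancelling the symmetric terms leaves −7·(u − v) = 0. Since −7 ≠ 0, u = v. So σ is injective.
Solving σ(x) = −3: cross-multiplying gives x − 3 = −3(−2x − 1), which rearranges to −5x = 6, so x = −6/5.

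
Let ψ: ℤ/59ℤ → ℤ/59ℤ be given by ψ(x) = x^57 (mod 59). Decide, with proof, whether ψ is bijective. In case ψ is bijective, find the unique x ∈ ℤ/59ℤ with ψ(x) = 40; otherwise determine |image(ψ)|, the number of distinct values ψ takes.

31

Since 59 is prime, the nonzero elements of ℤ/59ℤ form a cyclic group of order 58.
As gcd(57, 58) = 1, raising to the 57th power is a bijection on this group: if a^57 ≡ b^57 then (ab^{−1})^57 = 1, and the only element of order dividing gcd(57, 58) = 1 is 1, so a = b.
With ψ(0) = 0 this makes ψ injective on all of ℤ/59ℤ, hence bijective (finite equal-size domain and codomain). In particular ψ is bijective.
Since ψ is bijective, we find the preimage of 40. The inverse of x ↦ x^57 on (ℤ/59ℤ)^× is x ↦ x^57, because 57·57 = 3249 = 56·58 + 1 ≡ 1 (mod 58) and x^{58} = 1 for x ≠ 0 (Fermat). So ψ⁻¹(40) = 40^57 mod 59.
Repeated squaring mod 59: 40^1 ≡ 40, 40^2 ≡ 40² = 1600 ≡ 7, 40^4 ≡ 7² = 49, 40^8 ≡ 49² = 2401 ≡ 41, 40^16 ≡ 41² = 1681 ≡ 29, 40^32 ≡ 29² = 841 ≡ 15. Since 57 = 32 + 16 + 8 + 1, 40^57 ≡ 15·29·41·40: 15·29 = 435 ≡ 22, then 22·41 = 902 ≡ 17, then 17·40 = 680 ≡ 31. So 40^57 ≡ 31 (mod 59).
Hence ψ⁻¹(40) = 31.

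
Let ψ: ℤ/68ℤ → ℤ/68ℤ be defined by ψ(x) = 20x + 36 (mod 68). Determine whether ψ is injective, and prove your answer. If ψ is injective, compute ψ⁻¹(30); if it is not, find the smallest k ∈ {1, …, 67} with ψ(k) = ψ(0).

17

We have gcd(20, 68) = 4 > 1. Taking a = 0 and b = 17: ψ(0) = 36 and ψ(17) = 20·17 + 36 = 376 ≡ 36 (mod 68).
So ψ(0) = ψ(17) while 0 ≠ 17, so ψ is not injective.
Since ψ is not injective, we find the least positive k with ψ(k) = ψ(0): this means 20k ≡ 0 (mod 68), i.e. 68 ∣ 20k. Since gcd(20, 68) = 4, dividing through by 4 this holds exactly when 17 ∣ 5k, and as gcd(5, 17) = 1, exactly when 17 ∣ k.
The smallest positive such k is 17.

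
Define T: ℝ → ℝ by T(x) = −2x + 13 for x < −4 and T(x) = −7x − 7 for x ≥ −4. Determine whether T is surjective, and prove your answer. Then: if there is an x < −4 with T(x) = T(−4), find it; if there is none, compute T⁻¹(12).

Both pieces are strictly decreasing (slopes −2 and −7), so each is injective on its own interval.
The left piece maps (−∞, −4) onto (21, ∞); the right piece maps [−4, ∞) onto (−∞, 21].
These images together cover ℝ, so T is surjective.
Because the two images are disjoint, no x < −4 has T(x) = T(−4), so we compute T⁻¹(12): 12 lies in (−∞, 21], so solve −7x − 7 = 12: x = (12 + 7)/(−7) = −19/7.

-19/7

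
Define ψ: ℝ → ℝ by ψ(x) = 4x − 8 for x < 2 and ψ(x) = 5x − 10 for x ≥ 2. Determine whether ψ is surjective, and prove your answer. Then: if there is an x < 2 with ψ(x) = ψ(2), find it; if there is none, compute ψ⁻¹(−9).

-1/4

Both pieces are strictly increasing (slopes 4 and 5), so each is injective on its own interval.
The left piece maps (−∞, 2) onto (−∞, 0); the right piece maps [2, ∞) onto [0, ∞).
These images together cover ℝ, so ψ is surjective.
Because the two images are disjoint, no x < 2 has ψ(x) = ψ(2), so we compute ψ⁻¹(−9): −9 lies in (−∞, 0), so solve 4x − 8 = −9: x = (−9 + 8)/4 = −1/4.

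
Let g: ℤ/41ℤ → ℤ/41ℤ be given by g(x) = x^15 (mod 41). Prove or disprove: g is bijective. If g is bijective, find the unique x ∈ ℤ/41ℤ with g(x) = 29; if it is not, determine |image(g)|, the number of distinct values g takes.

g(3): Repeated squaring mod 41: 3^1 ≡ 3, 3^2 ≡ 3² = 9, 3^4 ≡ 9² = 81 ≡ 40, 3^8 ≡ 40² = 1600 ≡ 1. Since 15 = 8 + 4 + 2 + 1, 3^15 ≡ 1·40·9·3: 1·40 = 40, then 40·9 = 360 ≡ 32, then 32·3 = 96 ≡ 14. So 3^15 ≡ 14 (mod 41).
g(7): Repeated squaring mod 41: 7^1 ≡ 7, 7^2 ≡ 7² = 49 ≡ 8, 7^4 ≡ 8² = 64 ≡ 23, 7^8 ≡ 23² = 529 ≡ 37. Since 15 = 8 + 4 + 2 + 1, 7^15 ≡ 37·23·8·7: 37·23 = 851 ≡ 31, then 31·8 = 248 ≡ 2, then 2·7 = 14. So 7^15 ≡ 14 (mod 41).
So g(3) = g(7) = 14 while 3 ≠ 7, so g is not injective, hence not bijective.
Since g is not bijective, we determine |image(g)|. Computing x^15 mod 41 for each x (by repeated squaring, reducing mod 41 at every step), the values g(0), g(1), …, g(40) are: 0, 1, 9, 14, 40, 32, 3, 14, 32, 32, 1, 27, 27, 14, 3, 38, 1, 3, 1, 3, 9, 32, 38, 40, 38, 40, 3, 38, 27, 14, 14, 40, 9, 9, 27, 38, 9, 1, 27, 32, 40.
The distinct values are {0, 1, 3, 9, 14, 27, 32, 38, 40}; there are 9 of them.

9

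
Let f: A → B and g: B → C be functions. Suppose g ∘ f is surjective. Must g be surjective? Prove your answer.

Let c ∈ C. Since g ∘ f is surjective, some a ∈ A has g(f(a)) = c. Then b = f(a) ∈ B satisfies g(b) = c. So g is surjective.

surjective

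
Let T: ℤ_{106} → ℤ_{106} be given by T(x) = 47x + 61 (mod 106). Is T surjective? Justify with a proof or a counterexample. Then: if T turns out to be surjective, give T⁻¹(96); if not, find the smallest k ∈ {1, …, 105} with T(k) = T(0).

Recall: surjectivity means every element of the codomain has a preimage under T.
Since gcd(47, 106) = 1, 47 is invertible modulo 106. Euclid's algorithm: 106 = 2·47 + 12, 47 = 3·12 + 11, 12 = 1·11 + 1; back-substituting gives 1 = 97·47 − 43·106, so 47⁻¹ ≡ 97 (mod 106).
Then y ↦ 97(y − 61) is a two-sided inverse to T, so every y ∈ ℤ_{106} has a preimage.
So T is surjective.
Since T is surjective, we find T⁻¹(96): we need 47x ≡ 96 − 61 ≡ 35 (mod 106). Using 47⁻¹ = 97: x ≡ 97·35 = 3395 = 32·106 + 3, so x = 3.
Check: T(3) = 47·3 + 61 = 202 = 1·106 + 96 ≡ 96 (mod 106).

3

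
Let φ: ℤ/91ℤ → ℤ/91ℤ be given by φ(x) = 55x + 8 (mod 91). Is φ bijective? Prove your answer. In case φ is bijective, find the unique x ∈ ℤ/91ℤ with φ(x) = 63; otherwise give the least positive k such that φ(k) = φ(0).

Suppose φ(x_1) = φ(x_2) in ℤ/91ℤ. Then 55x_1 + 8 ≡ 55x_2 + 8 (mod 91), so 55(x_1 − x_2) ≡ 0 (mod 91).
Since gcd(55, 91) = 1, 55 is invertible modulo 91, so x_1 − x_2 ≡ 0 (mod 91), i.e. x_1 = x_2.
We now compute 55⁻¹ mod 91 explicitly. Euclid's algorithm: 91 = 1·55 + 36, 55 = 1·36 + 19, 36 = 1·19 + 17, 19 = 1·17 + 2, 17 = 8·2 + 1; back-substituting gives 1 = 48·55 − 29·91, so 55⁻¹ ≡ 48 (mod 91).
Then y ↦ 48(y − 8) is a two-sided inverse to φ, so every y ∈ ℤ/91ℤ has a preimage.
Thus φ is bijective.
Since φ is bijective, we find φ⁻¹(63): we need 55x ≡ 63 − 8 ≡ 55 (mod 91). Using 55⁻¹ = 48: x ≡ 48·55 = 2640 = 29·91 + 1, so x = 1.
Check: φ(1) = 55·1 + 8 = 63 ≡ 63 (mod 91).

1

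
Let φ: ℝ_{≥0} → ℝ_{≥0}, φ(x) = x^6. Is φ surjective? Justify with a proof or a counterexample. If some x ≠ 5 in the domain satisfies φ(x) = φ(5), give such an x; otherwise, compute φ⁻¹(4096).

For any y ∈ ℝ_{≥0}, x = y^{1/6} ∈ ℝ_{≥0} gives φ(x) = y, so φ is surjective.
Since x ↦ x^6 is strictly increasing on ℝ_{≥0}, it is injective there, so no x ≠ 5 in the domain has φ(x) = φ(5). We therefore compute φ⁻¹(4096) = 4096^{1/6} = 4 (indeed 4^6 = 4096).

4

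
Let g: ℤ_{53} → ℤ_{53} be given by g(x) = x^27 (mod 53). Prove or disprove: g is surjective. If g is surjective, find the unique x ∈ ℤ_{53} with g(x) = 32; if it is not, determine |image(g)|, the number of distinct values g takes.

Since 53 is prime, the nonzero elements of ℤ_{53} form a cyclic group of order 52.
As gcd(27, 52) = 1, raising to the 27th power is a bijection on this group: if u^27 ≡ v^27 then (uv^{−1})^27 = 1, and the only element of order dividing gcd(27, 52) = 1 is 1, so u = v.
With g(0) = 0 this makes g injective on all of ℤ_{53}, hence bijective (finite equal-size domain and codomain). In particular g is surjective.
Since g is surjective, we find the preimage of 32. The inverse of x ↦ x^27 on (ℤ_{53})^× is x ↦ x^27, because 27·27 = 729 = 14·52 + 1 ≡ 1 (mod 52) and x^{52} = 1 for x ≠ 0 (Fermat). So g⁻¹(32) = 32^27 mod 53.
Repeated squaring mod 53: 32^1 ≡ 32, 32^2 ≡ 32² = 1024 ≡ 17, 32^4 ≡ 17² = 289 ≡ 24, 32^8 ≡ 24² = 576 ≡ 46, 32^16 ≡ 46² = 2116 ≡ 49. Since 27 = 16 + 8 + 2 + 1, 32^27 ≡ 49·46·17·32: 49·46 = 2254 ≡ 28, then 28·17 = 476 ≡ 52, then 52·32 = 1664 ≡ 21. So 32^27 ≡ 21 (mod 53).
Hence g⁻¹(32) = 21.

21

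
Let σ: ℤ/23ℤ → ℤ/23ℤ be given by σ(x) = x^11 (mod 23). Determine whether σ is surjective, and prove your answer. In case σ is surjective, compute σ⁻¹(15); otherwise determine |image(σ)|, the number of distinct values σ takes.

σ(1) = 1^11 = 1.
σ(2): Repeated squaring mod 23: 2^1 ≡ 2, 2^2 ≡ 2² = 4, 2^4 ≡ 4² = 16, 2^8 ≡ 16² = 256 ≡ 3. Since 11 = 8 + 2 + 1, 2^11 ≡ 3·4·2: 3·4 = 12, then 12·2 = 24 ≡ 1. So 2^11 ≡ 1 (mod 23).
So σ(1) = σ(2) = 1 while 1 ≠ 2, so σ is not injective.
A non-injective map from the 23-element set ℤ/23ℤ to itself takes at most 22 distinct values, so it cannot be surjective. So σ is not surjective.
Since σ is not surjective, we determine |image(σ)|. Computing x^11 mod 23 for each x (by repeated squaring, reducing mod 23 at every step), the values σ(0), σ(1), …, σ(22) are: 0, 1, 1, 1, 1, 22, 1, 22, 1, 1, 22, 22, 1, 1, 22, 22, 1, 22, 1, 22, 22, 22, 22.
The distinct values are {0, 1, 22}; there are 3 of them.

3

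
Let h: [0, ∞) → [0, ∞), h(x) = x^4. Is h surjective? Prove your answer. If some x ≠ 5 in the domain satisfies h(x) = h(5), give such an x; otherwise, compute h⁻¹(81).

3

For any y ∈ [0, ∞), x = y^{1/4} ∈ [0, ∞) gives h(x) = y, so h is surjective.
Since x ↦ x^4 is strictly increasing on [0, ∞), it is injective there, so no x ≠ 5 in the domain has h(x) = h(5). We therefore compute h⁻¹(81) = 81^{1/4} = 3 (indeed 3^4 = 81).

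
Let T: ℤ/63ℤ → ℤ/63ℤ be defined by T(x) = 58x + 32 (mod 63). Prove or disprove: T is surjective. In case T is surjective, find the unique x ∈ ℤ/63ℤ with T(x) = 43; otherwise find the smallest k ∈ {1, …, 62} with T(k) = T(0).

23

By definition, T is surjective if every y in the codomain equals T(x) for some x in the domain.
Since gcd(58, 63) = 1, 58 is invertible modulo 63. Euclid's algorithm: 63 = 1·58 + 5, 58 = 11·5 + 3, 5 = 1·3 + 2, 3 = 1·2 + 1; back-substituting gives 1 = 25·58 − 23·63, so 58⁻¹ ≡ 25 (mod 63).
For any y ∈ ℤ/63ℤ, x = 25(y − 32) mod 63 satisfies T(x) = 58·25(y − 32) + 32 ≡ y (since 58·25 ≡ 1 mod 63). So every y has a preimage.
So T is surjective.
Since T is surjective, we compute T⁻¹(43): solve 58x + 32 ≡ 43 (mod 63), i.e. 58x ≡ 11 (mod 63).
Multiplying by 58⁻¹ = 25 gives x ≡ 25·11 = 275 = 4·63 + 23 ≡ 23 (mod 63).
Check: T(23) = 58·23 + 32 = 1366 = 21·63 + 43 ≡ 43 (mod 63).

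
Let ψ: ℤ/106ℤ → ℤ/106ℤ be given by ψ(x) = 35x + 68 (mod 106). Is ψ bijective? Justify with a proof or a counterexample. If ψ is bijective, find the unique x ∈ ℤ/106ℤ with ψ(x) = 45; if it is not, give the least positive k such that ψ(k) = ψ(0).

If ψ(x_1) = ψ(x_2), then 35x_1 ≡ 35x_2 (mod 106). Because gcd(35, 106) = 1, we may cancel 35 to get x_1 ≡ x_2 (mod 106).
We now compute 35⁻¹ mod 106 explicitly. Euclid's algorithm: 106 = 3·35 + 1; back-substituting gives 1 = 103·35 − 34·106, so 35⁻¹ ≡ 103 (mod 106).
For any y ∈ ℤ/106ℤ, x = 103(y − 68) mod 106 satisfies ψ(x) = 35·103(y − 68) + 68 ≡ y (since 35·103 ≡ 1 mod 106). So every y has a preimage.
Thus ψ is bijective.
Since ψ is bijective, we find ψ⁻¹(45): we need 35x ≡ 45 − 68 ≡ 83 (mod 106). Using 35⁻¹ = 103: x ≡ 103·83 = 8549 = 80·106 + 69, so x = 69.
Check: ψ(69) = 35·69 + 68 = 2483 = 23·106 + 45 ≡ 45 (mod 106).

69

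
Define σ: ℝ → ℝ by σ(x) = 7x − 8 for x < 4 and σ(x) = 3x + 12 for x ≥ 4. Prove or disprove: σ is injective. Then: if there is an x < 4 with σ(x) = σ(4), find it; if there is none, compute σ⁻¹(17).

25/7

Both pieces are strictly increasing (slopes 7 and 3), so each is injective on its own interval.
The left piece maps (−∞, 4) onto (−∞, 20); the right piece maps [4, ∞) onto [24, ∞).
These images are disjoint, so no value is attained by both pieces. Thus σ is injective.
Because the two images are disjoint, no x < 4 has σ(x) = σ(4), so we compute σ⁻¹(17): 17 lies in (−∞, 20), so solve 7x − 8 = 17: x = (17 + 8)/7 = 25/7.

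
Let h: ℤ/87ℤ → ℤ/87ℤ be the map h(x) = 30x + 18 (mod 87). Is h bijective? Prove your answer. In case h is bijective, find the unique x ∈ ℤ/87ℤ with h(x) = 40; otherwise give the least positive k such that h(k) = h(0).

29

We have gcd(30, 87) = 3 > 1. Taking u = 0 and v = 29: h(0) = 18 and h(29) = 30·29 + 18 = 888 ≡ 18 (mod 87).
So h(0) = h(29) while 0 ≠ 29, therefore h is not injective, hence not bijective.
Since h is not bijective, we find the least positive k with h(k) = h(0): this means 30k ≡ 0 (mod 87), i.e. 87 ∣ 30k. Since gcd(30, 87) = 3, dividing through by 3 this holds exactly when 29 ∣ 10k, and as gcd(10, 29) = 1, exactly when 29 ∣ k.
The smallest positive such k is 29.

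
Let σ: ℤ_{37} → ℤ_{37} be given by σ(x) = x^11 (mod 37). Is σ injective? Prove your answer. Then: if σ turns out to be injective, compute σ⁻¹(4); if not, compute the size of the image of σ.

Since 37 is prime, the nonzero elements of ℤ_{37} form a cyclic group of order 36.
As gcd(11, 36) = 1, raising to the 11th power is a bijection on this group: if x_1^11 ≡ x_2^11 then (x_1x_2^{−1})^11 = 1, and the only element of order dividing gcd(11, 36) = 1 is 1, so x_1 = x_2.
With σ(0) = 0 this makes σ injective on all of ℤ_{37}, hence bijective (finite equal-size domain and codomain). In particular σ is injective.
Since σ is injective, we find the preimage of 4. The inverse of x ↦ x^11 on (ℤ_{37})^× is x ↦ x^23, because 11·23 = 253 = 7·36 + 1 ≡ 1 (mod 36) and x^{36} = 1 for x ≠ 0 (Fermat). So σ⁻¹(4) = 4^23 mod 37.
Repeated squaring mod 37: 4^1 ≡ 4, 4^2 ≡ 4² = 16, 4^4 ≡ 16² = 256 ≡ 34, 4^8 ≡ 34² = 1156 ≡ 9, 4^16 ≡ 9² = 81 ≡ 7. Since 23 = 16 + 4 + 2 + 1, 4^23 ≡ 7·34·16·4: 7·34 = 238 ≡ 16, then 16·16 = 256 ≡ 34, then 34·4 = 136 ≡ 25. So 4^23 ≡ 25 (mod 37).
Hence σ⁻¹(4) = 25.

25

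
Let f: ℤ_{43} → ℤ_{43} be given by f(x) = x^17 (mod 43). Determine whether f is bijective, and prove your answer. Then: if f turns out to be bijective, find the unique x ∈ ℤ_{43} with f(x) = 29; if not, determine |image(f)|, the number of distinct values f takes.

Since 43 is prime, the nonzero elements of ℤ_{43} form a cyclic group of order 42.
As gcd(17, 42) = 1, raising to the 17th power is a bijection on this group: if a^17 ≡ b^17 then (ab^{−1})^17 = 1, and the only element of order dividing gcd(17, 42) = 1 is 1, so a = b.
With f(0) = 0 this makes f injective on all of ℤ_{43}, hence bijective (finite equal-size domain and codomain). In particular f is bijective.
Since f is bijective, we find the preimage of 29. The inverse of x ↦ x^17 on (ℤ_{43})^× is x ↦ x^5, because 17·5 = 85 = 2·42 + 1 ≡ 1 (mod 42) and x^{42} = 1 for x ≠ 0 (Fermat). So f⁻¹(29) = 29^5 mod 43.
Repeated squaring mod 43: 29^1 ≡ 29, 29^2 ≡ 29² = 841 ≡ 24, 29^4 ≡ 24² = 576 ≡ 17. Since 5 = 4 + 1, 29^5 ≡ 17·29: 17·29 = 493 ≡ 20. So 29^5 ≡ 20 (mod 43).
Hence f⁻¹(29) = 20.

20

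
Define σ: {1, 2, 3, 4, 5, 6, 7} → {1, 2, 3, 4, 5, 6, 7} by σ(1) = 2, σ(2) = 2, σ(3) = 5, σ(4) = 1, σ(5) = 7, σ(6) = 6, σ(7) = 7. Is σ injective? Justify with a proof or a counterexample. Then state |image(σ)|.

σ(1) = 2 = σ(2) with 1 ≠ 2, so σ is not injective.
The image of σ is {1, 2, 5, 6, 7}, which has 5 elements.

5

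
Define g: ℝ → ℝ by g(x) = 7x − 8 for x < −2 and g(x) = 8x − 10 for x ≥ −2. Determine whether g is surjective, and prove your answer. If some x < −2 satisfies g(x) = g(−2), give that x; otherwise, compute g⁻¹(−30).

-18/7

Both pieces are strictly increasing (slopes 7 and 8), so each is injective on its own interval.
The left piece maps (−∞, −2) onto (−∞, −22); the right piece maps [−2, ∞) onto [−26, ∞).
The union (−∞, −22) ∪ [−26, ∞) covers ℝ, so g is surjective.
For the follow-up: the images overlap, so an x < −2 with g(x) = g(−2) exists. g(−2) = −26; solving 7x − 8 = −26 for x < −2 gives x = (−26 + 8)/7 = −18/7.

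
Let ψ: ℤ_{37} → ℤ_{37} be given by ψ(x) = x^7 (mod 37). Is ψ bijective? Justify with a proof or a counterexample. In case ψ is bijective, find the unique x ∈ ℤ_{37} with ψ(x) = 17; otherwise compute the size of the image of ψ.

2

Since 37 is prime, the nonzero elements of ℤ_{37} form a cyclic group of order 36.
As gcd(7, 36) = 1, raising to the 7th power is a bijection on this group: if u^7 ≡ v^7 then (uv^{−1})^7 = 1, and the only element of order dividing gcd(7, 36) = 1 is 1, so u = v.
With ψ(0) = 0 this makes ψ injective on all of ℤ_{37}, hence bijective (finite equal-size domain and codomain). In particular ψ is bijective.
Since ψ is bijective, we find the preimage of 17. The inverse of x ↦ x^7 on (ℤ_{37})^× is x ↦ x^31, because 7·31 = 217 = 6·36 + 1 ≡ 1 (mod 36) and x^{36} = 1 for x ≠ 0 (Fermat). So ψ⁻¹(17) = 17^31 mod 37.
Repeated squaring mod 37: 17^1 ≡ 17, 17^2 ≡ 17² = 289 ≡ 30, 17^4 ≡ 30² = 900 ≡ 12, 17^8 ≡ 12² = 144 ≡ 33, 17^16 ≡ 33² = 1089 ≡ 16. Since 31 = 16 + 8 + 4 + 2 + 1, 17^31 ≡ 16·33·12·30·17: 16·33 = 528 ≡ 10, then 10·12 = 120 ≡ 9, then 9·30 = 270 ≡ 11, then 11·17 = 187 ≡ 2. So 17^31 ≡ 2 (mod 37).
Hence ψ⁻¹(17) = 2.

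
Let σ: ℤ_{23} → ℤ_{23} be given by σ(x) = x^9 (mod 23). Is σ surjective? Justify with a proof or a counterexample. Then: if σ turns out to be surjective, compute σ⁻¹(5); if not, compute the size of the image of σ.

20

Since 23 is prime, the nonzero elements of ℤ_{23} form a cyclic group of order 22.
As gcd(9, 22) = 1, raising to the 9th power is a bijection on this group: if x_1^9 ≡ x_2^9 then (x_1x_2^{−1})^9 = 1, and the only element of order dividing gcd(9, 22) = 1 is 1, so x_1 = x_2.
With σ(0) = 0 this makes σ injective on all of ℤ_{23}, hence bijective (finite equal-size domain and codomain). In particular σ is surjective.
Since σ is surjective, we find the preimage of 5. The inverse of x ↦ x^9 on (ℤ_{23})^× is x ↦ x^5, because 9·5 = 45 = 2·22 + 1 ≡ 1 (mod 22) and x^{22} = 1 for x ≠ 0 (Fermat). So σ⁻¹(5) = 5^5 mod 23.
Repeated squaring mod 23: 5^1 ≡ 5, 5^2 ≡ 5² = 25 ≡ 2, 5^4 ≡ 2² = 4. Since 5 = 4 + 1, 5^5 ≡ 4·5: 4·5 = 20. So 5^5 ≡ 20 (mod 23).
Hence σ⁻¹(5) = 20.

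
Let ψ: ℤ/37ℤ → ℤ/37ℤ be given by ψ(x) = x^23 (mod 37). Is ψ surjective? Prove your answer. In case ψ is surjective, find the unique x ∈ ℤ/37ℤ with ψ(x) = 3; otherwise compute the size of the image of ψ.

28

Since 37 is prime, the nonzero elements of ℤ/37ℤ form a cyclic group of order 36.
As gcd(23, 36) = 1, raising to the 23rd power is a bijection on this group: if u^23 ≡ v^23 then (uv^{−1})^23 = 1, and the only element of order dividing gcd(23, 36) = 1 is 1, so u = v.
With ψ(0) = 0 this makes ψ injective on all of ℤ/37ℤ, hence bijective (finite equal-size domain and codomain). In particular ψ is surjective.
Since ψ is surjective, we find the preimage of 3. The inverse of x ↦ x^23 on (ℤ/37ℤ)^× is x ↦ x^11, because 23·11 = 253 = 7·36 + 1 ≡ 1 (mod 36) and x^{36} = 1 for x ≠ 0 (Fermat). So ψ⁻¹(3) = 3^11 mod 37.
Repeated squaring mod 37: 3^1 ≡ 3, 3^2 ≡ 3² = 9, 3^4 ≡ 9² = 81 ≡ 7, 3^8 ≡ 7² = 49 ≡ 12. Since 11 = 8 + 2 + 1, 3^11 ≡ 12·9·3: 12·9 = 108 ≡ 34, then 34·3 = 102 ≡ 28. So 3^11 ≡ 28 (mod 37).
Hence ψ⁻¹(3) = 28.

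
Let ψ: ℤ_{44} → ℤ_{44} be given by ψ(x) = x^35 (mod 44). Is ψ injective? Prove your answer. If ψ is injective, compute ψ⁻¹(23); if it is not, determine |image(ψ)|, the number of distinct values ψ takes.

9

ψ(1) = 1^35 = 1.
ψ(5): Repeated squaring mod 44: 5^1 ≡ 5, 5^2 ≡ 5² = 25, 5^4 ≡ 25² = 625 ≡ 9, 5^8 ≡ 9² = 81 ≡ 37, 5^16 ≡ 37² = 1369 ≡ 5, 5^32 ≡ 5² = 25. Since 35 = 32 + 2 + 1, 5^35 ≡ 25·25·5: 25·25 = 625 ≡ 9, then 9·5 = 45 ≡ 1. So 5^35 ≡ 1 (mod 44).
So ψ(1) = ψ(5) = 1 while 1 ≠ 5, hence ψ is not injective.
Since ψ is not injective, we determine |image(ψ)|. Computing x^35 mod 44 for each x (by repeated squaring, reducing mod 44 at every step), the values ψ(0), ψ(1), …, ψ(43) are: 0, 1, 32, 23, 12, 1, 32, 43, 32, 1, 32, 11, 12, 21, 12, 23, 12, 21, 32, 43, 12, 21, 0, 23, 32, 1, 12, 23, 32, 21, 32, 23, 32, 33, 12, 43, 12, 1, 12, 43, 32, 21, 12, 43.
The distinct values are {0, 1, 11, 12, 21, 23, 32, 33, 43}; there are 9 of them.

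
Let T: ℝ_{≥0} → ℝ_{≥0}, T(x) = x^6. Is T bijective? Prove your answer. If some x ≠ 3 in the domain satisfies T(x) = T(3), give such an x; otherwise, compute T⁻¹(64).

2

On ℝ_{≥0}, x ↦ x^6 is strictly increasing (injective) and for any y ∈ ℝ_{≥0} the 6th root y^{1/6} lies in ℝ_{≥0} (surjective). So T is bijective.
Since x ↦ x^6 is strictly increasing on ℝ_{≥0}, it is injective there, so no x ≠ 3 in the domain has T(x) = T(3). We therefore compute T⁻¹(64) = 64^{1/6} = 2 (indeed 2^6 = 64).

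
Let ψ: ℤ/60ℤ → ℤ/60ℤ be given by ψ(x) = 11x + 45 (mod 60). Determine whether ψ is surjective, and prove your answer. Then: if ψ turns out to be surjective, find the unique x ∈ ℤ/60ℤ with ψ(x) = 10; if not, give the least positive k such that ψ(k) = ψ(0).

Since gcd(11, 60) = 1, 11 is invertible modulo 60. Euclid's algorithm: 60 = 5·11 + 5, 11 = 2·5 + 1; back-substituting gives 1 = 11·11 − 2·60, so 11⁻¹ ≡ 11 (mod 60).
Then y ↦ 11(y − 45) is a two-sided inverse to ψ, so every y ∈ ℤ/60ℤ has a preimage.
So ψ is surjective.
Since ψ is surjective, we find ψ⁻¹(10): we need 11x ≡ 10 − 45 ≡ 25 (mod 60). Using 11⁻¹ = 11: x ≡ 11·25 = 275 = 4·60 + 35, so x = 35.
Check: ψ(35) = 11·35 + 45 = 430 = 7·60 + 10 ≡ 10 (mod 60).

35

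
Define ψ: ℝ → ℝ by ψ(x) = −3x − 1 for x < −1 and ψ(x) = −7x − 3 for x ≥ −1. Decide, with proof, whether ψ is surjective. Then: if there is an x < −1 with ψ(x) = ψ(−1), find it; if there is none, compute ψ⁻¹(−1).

-5/3

Both pieces are strictly decreasing (slopes −3 and −7), so each is injective on its own interval.
The left piece maps (−∞, −1) onto (2, ∞); the right piece maps [−1, ∞) onto (−∞, 4].
The union (2, ∞) ∪ (−∞, 4] covers ℝ, so ψ is surjective.
For the follow-up: the images overlap, so an x < −1 with ψ(x) = ψ(−1) exists. ψ(−1) = 4; solving −3x − 1 = 4 for x < −1 gives x = (4 + 1)/(−3) = −5/3.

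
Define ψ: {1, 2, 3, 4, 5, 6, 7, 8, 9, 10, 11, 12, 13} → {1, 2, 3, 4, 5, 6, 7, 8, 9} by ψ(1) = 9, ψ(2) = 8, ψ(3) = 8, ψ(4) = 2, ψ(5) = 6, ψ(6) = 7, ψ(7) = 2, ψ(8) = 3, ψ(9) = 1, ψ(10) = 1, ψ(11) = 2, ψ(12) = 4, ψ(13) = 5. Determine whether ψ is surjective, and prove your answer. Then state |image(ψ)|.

Every element of the codomain has a preimage: 1 = ψ(9), 2 = ψ(4), 3 = ψ(8), 4 = ψ(12), 5 = ψ(13), 6 = ψ(5), 7 = ψ(6), 8 = ψ(2), 9 = ψ(1).
So ψ is surjective.
The image of ψ is {1, 2, 3, 4, 5, 6, 7, 8, 9}, which has 9 elements.

9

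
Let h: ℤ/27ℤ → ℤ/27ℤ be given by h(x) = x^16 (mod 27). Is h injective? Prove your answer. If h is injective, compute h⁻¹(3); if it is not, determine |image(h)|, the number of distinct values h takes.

10

h(0) = 0^16 = 0.
h(3): Repeated squaring mod 27: 3^1 ≡ 3, 3^2 ≡ 3² = 9, 3^4 ≡ 9² = 81 ≡ 0, 3^8 ≡ 0² = 0, 3^16 ≡ 0² = 0. So 3^16 ≡ 0 (mod 27).
So h(0) = h(3) = 0 while 0 ≠ 3, so h is not injective.
Since h is not injective, we determine |image(h)|. Computing x^16 mod 27 for each x (by repeated squaring, reducing mod 27 at every step), the values h(0), h(1), …, h(26) are: 0, 1, 7, 0, 22, 13, 0, 16, 19, 0, 10, 25, 0, 4, 4, 0, 25, 10, 0, 19, 16, 0, 13, 22, 0, 7, 1.
The distinct values are {0, 1, 4, 7, 10, 13, 16, 19, 22, 25}; there are 10 of them.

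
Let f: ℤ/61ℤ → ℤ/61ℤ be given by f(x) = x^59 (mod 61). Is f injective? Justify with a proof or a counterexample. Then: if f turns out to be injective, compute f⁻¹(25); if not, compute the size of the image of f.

22

Since 61 is prime, the nonzero elements of ℤ/61ℤ form a cyclic group of order 60.
As gcd(59, 60) = 1, raising to the 59th power is a bijection on this group: if u^59 ≡ v^59 then (uv^{−1})^59 = 1, and the only element of order dividing gcd(59, 60) = 1 is 1, so u = v.
With f(0) = 0 this makes f injective on all of ℤ/61ℤ, hence bijective (finite equal-size domain and codomain). In particular f is injective.
Since f is injective, we find the preimage of 25. The inverse of x ↦ x^59 on (ℤ/61ℤ)^× is x ↦ x^59, because 59·59 = 3481 = 58·60 + 1 ≡ 1 (mod 60) and x^{60} = 1 for x ≠ 0 (Fermat). So f⁻¹(25) = 25^59 mod 61.
Repeated squaring mod 61: 25^1 ≡ 25, 25^2 ≡ 25² = 625 ≡ 15, 25^4 ≡ 15² = 225 ≡ 42, 25^8 ≡ 42² = 1764 ≡ 56, 25^16 ≡ 56² = 3136 ≡ 25, 25^32 ≡ 25² = 625 ≡ 15. Since 59 = 32 + 16 + 8 + 2 + 1, 25^59 ≡ 15·25·56·15·25: 15·25 = 375 ≡ 9, then 9·56 = 504 ≡ 16, then 16·15 = 240 ≡ 57, then 57·25 = 1425 ≡ 22. So 25^59 ≡ 22 (mod 61).
Hence f⁻¹(25) = 22.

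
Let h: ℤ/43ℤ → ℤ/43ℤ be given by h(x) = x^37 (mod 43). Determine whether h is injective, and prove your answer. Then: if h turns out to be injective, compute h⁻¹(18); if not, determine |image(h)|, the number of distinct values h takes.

Since 43 is prime, the nonzero elements of ℤ/43ℤ form a cyclic group of order 42.
As gcd(37, 42) = 1, raising to the 37th power is a bijection on this group: if x_1^37 ≡ x_2^37 then (x_1x_2^{−1})^37 = 1, and the only element of order dividing gcd(37, 42) = 1 is 1, so x_1 = x_2.
With h(0) = 0 this makes h injective on all of ℤ/43ℤ, hence bijective (finite equal-size domain and codomain). In particular h is injective.
Since h is injective, we find the preimage of 18. The inverse of x ↦ x^37 on (ℤ/43ℤ)^× is x ↦ x^25, because 37·25 = 925 = 22·42 + 1 ≡ 1 (mod 42) and x^{42} = 1 for x ≠ 0 (Fermat). So h⁻¹(18) = 18^25 mod 43.
Repeated squaring mod 43: 18^1 ≡ 18, 18^2 ≡ 18² = 324 ≡ 23, 18^4 ≡ 23² = 529 ≡ 13, 18^8 ≡ 13² = 169 ≡ 40, 18^16 ≡ 40² = 1600 ≡ 9. Since 25 = 16 + 8 + 1, 18^25 ≡ 9·40·18: 9·40 = 360 ≡ 16, then 16·18 = 288 ≡ 30. So 18^25 ≡ 30 (mod 43).
Hence h⁻¹(18) = 30.

30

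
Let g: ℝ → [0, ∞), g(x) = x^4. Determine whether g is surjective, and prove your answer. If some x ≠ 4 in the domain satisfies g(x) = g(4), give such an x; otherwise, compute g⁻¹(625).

For any y ∈ [0, ∞), x = y^{1/4} ∈ ℝ satisfies x^4 = y, so g is surjective.
For the follow-up, such an x exists: taking x = −4 ∈ ℝ gives g(−4) = 256 = g(4) with −4 ≠ 4.

-4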